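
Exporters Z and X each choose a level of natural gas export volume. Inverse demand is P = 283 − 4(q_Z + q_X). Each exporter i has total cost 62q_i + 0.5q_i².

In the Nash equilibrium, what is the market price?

147

Exporter Z's profit: π = q_Z(283 − 4(q_Z + q_X)) − 62q_Z − 0.5q_Z².
∂π/∂q_Z = 221 − 9q_Z − 4q_X = 0, so q_Z = 221/9 − (4/9)q_X.
Setting q_Z = q_X in the reaction function: q_Z = 221/9 − (4/9)q_Z, so q_Z = (221/9) / (13/9) = 17.
Equilibrium price: P = 283 − 4·34 = 147.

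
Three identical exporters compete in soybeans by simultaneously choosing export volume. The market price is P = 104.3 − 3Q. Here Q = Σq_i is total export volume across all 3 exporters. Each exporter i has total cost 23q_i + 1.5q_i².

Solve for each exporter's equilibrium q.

A representative exporter's profit is π_i = q_i(104.3 − 3Q) − 23q_i − 1.5q_i², with Q = q_i + Σ_{j≠i} q_j.
First-order condition: 81.3 − 9q_i − 3Σ_{j≠i} q_j = 0.
In a symmetric equilibrium every exporter chooses the same q, so Σ_{j≠i} q_j = 2q. The condition becomes 81.3 − 15q = 0, giving q = 81.3/15 = 5.42.

5.42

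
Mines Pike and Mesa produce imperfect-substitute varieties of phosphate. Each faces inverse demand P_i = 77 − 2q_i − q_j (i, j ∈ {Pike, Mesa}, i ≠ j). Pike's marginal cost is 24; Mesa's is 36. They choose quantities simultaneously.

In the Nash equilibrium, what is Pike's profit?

Mine Pike's profit: π = q_{Pike}(77 − 2q_{Pike} − q_{Mesa}) − 24q_{Pike}.
∂π/∂q_{Pike} = 53 − 4q_{Pike} − q_{Mesa} = 0 ⇒ q_{Pike} = 13.25 − 0.25q_{Mesa}.
Similarly q_{Mesa} = 10.25 − 0.25q_{Pike}.
Solving the two reaction functions simultaneously: (1 − (−0.25)(−0.25))q_{Pike} = 13.25 − 0.25·10.25, so 0.9375q_{Pike} = 10.6875 and q_{Pike} = 11.4.
Then q_{Mesa} = 10.25 − 0.25·11.4 = 7.4.
P_{Pike} = 77 − 2·11.4 − 7.4 = 46.8.
Profit = (46.8 − 24)·11.4 = 259.92.

259.92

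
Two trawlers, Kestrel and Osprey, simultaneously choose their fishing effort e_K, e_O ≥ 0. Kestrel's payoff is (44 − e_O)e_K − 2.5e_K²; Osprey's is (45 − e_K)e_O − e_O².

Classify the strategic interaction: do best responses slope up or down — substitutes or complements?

Expanding Kestrel's payoff: 44e_K − e_Oe_K − 2.5e_K².
∂π/∂e_K = 44 − e_O − 5e_K = 0, so e_K = 8.8 − 0.2e_O.
The best-response slope de_K/de_O = −0.2 < 0: the reaction function is downward-sloping, so the choices are strategic substitutes.

strategic substitutes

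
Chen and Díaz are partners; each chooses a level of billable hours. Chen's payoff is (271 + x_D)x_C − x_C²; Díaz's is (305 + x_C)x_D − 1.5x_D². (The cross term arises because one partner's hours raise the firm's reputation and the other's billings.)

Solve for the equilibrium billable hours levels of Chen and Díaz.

Expanding Chen's payoff: 271x_C + x_Dx_C − x_C².
∂π/∂x_C = 271 + x_D − 2x_C = 0, so x_C = 135.5 + 0.5x_D.
Likewise for Díaz: x_D = 305/3 + (1/3)x_C.
Substituting the second reaction function into the first: x_C = 135.5 + 0.5(305/3 + (1/3)x_C), which gives (5/6)x_C = 559/3 ⇒ x_C = 223.6.
Then x_D = 305/3 + (1/3)·223.6 = 176.2.

223.6, 176.2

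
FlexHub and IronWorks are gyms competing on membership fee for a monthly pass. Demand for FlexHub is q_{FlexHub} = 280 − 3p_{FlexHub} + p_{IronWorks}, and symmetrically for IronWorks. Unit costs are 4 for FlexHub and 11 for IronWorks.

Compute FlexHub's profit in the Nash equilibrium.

9075

FlexHub's profit: π = (p_{FlexHub} − 4)(280 − 3p_{FlexHub} + p_{IronWorks}).
∂π/∂p_{FlexHub} = 292 − 6p_{FlexHub} + p_{IronWorks} = 0 ⇒ p_{FlexHub} = 146/3 + (1/6)p_{IronWorks}.
Similarly p_{IronWorks} = 313/6 + (1/6)p_{FlexHub}.
Solving the two reaction functions simultaneously: (1 − (1/6)(1/6))p_{FlexHub} = 146/3 + (1/6)·(313/6), so (35/36)p_{FlexHub} = 2065/36 and p_{FlexHub} = 59.
Then p_{IronWorks} = 313/6 + (1/6)·59 = 62.
q_{FlexHub} = 280 − 3·59 + 62 = 165.
Profit = (59 − 4)·165 = 9075.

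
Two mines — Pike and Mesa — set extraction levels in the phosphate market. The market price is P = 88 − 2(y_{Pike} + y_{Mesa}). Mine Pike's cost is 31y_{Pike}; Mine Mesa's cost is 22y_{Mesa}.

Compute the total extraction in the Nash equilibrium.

20.5

Mine Pike's profit: π = y_{Pike}(88 − 2(y_{Pike} + y_{Mesa})) − 31y_{Pike}.
∂π/∂y_{Pike} = 57 − 4y_{Pike} − 2y_{Mesa} = 0, so y_{Pike} = 14.25 − 0.5y_{Mesa}.
By the same steps for Mesa: y_{Mesa} = 16.5 − 0.5y_{Pike}.
Solving the two reaction functions simultaneously: (1 − (−0.5)(−0.5))y_{Pike} = 14.25 − 0.5·16.5, so 0.75y_{Pike} = 6 and y_{Pike} = 8.
Then y_{Mesa} = 16.5 − 0.5·8 = 12.5.
Total extraction: 8 + 12.5 = 20.5.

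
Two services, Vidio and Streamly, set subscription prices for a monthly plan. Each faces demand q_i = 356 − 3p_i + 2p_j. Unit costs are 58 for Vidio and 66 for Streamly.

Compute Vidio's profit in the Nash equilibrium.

Vidio's profit: π = (p_{Vidio} − 58)(356 − 3p_{Vidio} + 2p_{Streamly}).
∂π/∂p_{Vidio} = 530 − 6p_{Vidio} + 2p_{Streamly} = 0 ⇒ p_{Vidio} = 265/3 + (1/3)p_{Streamly}.
Similarly p_{Streamly} = 277/3 + (1/3)p_{Vidio}.
Substituting the second reaction function into the first: p_{Vidio} = 265/3 + (1/3)(277/3 + (1/3)p_{Vidio}), which gives (8/9)p_{Vidio} = 1072/9 ⇒ p_{Vidio} = 134.
Then p_{Streamly} = 277/3 + (1/3)·134 = 137.
q_{Vidio} = 356 − 3·134 + 2·137 = 228.
Profit = (134 − 58)·228 = 17328.

17328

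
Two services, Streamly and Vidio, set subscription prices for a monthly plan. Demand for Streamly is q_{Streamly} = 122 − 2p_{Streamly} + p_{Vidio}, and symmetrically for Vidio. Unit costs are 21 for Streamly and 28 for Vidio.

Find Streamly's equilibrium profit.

2394.32

Streamly's profit: π = (p_{Streamly} − 21)(122 − 2p_{Streamly} + p_{Vidio}).
∂π/∂p_{Streamly} = 164 − 4p_{Streamly} + p_{Vidio} = 0 ⇒ p_{Streamly} = 41 + 0.25p_{Vidio}.
Similarly p_{Vidio} = 44.5 + 0.25p_{Streamly}.
Plugging p_{Vidio} into Streamly's best response: p_{Streamly} = 41 + 0.25(44.5 + 0.25p_{Streamly}) ⇒ 0.9375p_{Streamly} = 52.125, so p_{Streamly} = 55.6.
Then p_{Vidio} = 44.5 + 0.25·55.6 = 58.4.
q_{Streamly} = 122 − 2·55.6 + 58.4 = 69.2.
Profit = (55.6 − 21)·69.2 = 2394.32.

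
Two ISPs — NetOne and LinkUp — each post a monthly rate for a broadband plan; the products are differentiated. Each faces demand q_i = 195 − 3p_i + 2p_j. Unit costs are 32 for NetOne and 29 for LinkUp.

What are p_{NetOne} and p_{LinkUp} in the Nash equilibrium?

NetOne's profit: π = (p_{NetOne} − 32)(195 − 3p_{NetOne} + 2p_{LinkUp}).
∂π/∂p_{NetOne} = 291 − 6p_{NetOne} + 2p_{LinkUp} = 0 ⇒ p_{NetOne} = 48.5 + (1/3)p_{LinkUp}.
Similarly p_{LinkUp} = 47 + (1/3)p_{NetOne}.
Substituting the second reaction function into the first: p_{NetOne} = 48.5 + (1/3)(47 + (1/3)p_{NetOne}), which gives (8/9)p_{NetOne} = 385/6 ⇒ p_{NetOne} = 72.1875.
Then p_{LinkUp} = 47 + (1/3)·72.1875 = 71.0625.

72.1875, 71.0625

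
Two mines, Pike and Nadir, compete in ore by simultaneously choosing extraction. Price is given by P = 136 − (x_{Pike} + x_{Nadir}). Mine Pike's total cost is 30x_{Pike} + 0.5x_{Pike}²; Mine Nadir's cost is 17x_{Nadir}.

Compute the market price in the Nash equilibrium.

67.2

Mine Pike's profit: π = x_{Pike}(136 − (x_{Pike} + x_{Nadir})) − 30x_{Pike} − 0.5x_{Pike}².
∂π/∂x_{Pike} = 106 − 3x_{Pike} − x_{Nadir} = 0, so x_{Pike} = 106/3 − (1/3)x_{Nadir}.
For Nadir: ∂π/∂x_{Nadir} = 119 − 2x_{Nadir} − x_{Pike} = 0 ⇒ x_{Nadir} = 59.5 − 0.5x_{Pike}.
Plugging x_{Nadir} into Pike's best response: x_{Pike} = 106/3 − (1/3)(59.5 − 0.5x_{Pike}) ⇒ (5/6)x_{Pike} = 15.5, so x_{Pike} = 18.6.
Then x_{Nadir} = 59.5 − 0.5·18.6 = 50.2.
Equilibrium price: P = 136 − 68.8 = 67.2.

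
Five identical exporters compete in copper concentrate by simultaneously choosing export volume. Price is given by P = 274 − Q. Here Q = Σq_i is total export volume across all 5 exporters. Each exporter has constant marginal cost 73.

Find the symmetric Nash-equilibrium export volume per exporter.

33.5

A representative exporter's profit is π_i = q_i(274 − Q) − 73q_i, with Q = q_i + Σ_{j≠i} q_j.
First-order condition: 201 − 2q_i − Σ_{j≠i} q_j = 0.
Imposing symmetry (q_j = q for all j) turns Σ_{j≠i} q_j into 4q, so 201 = 6q and q = 33.5.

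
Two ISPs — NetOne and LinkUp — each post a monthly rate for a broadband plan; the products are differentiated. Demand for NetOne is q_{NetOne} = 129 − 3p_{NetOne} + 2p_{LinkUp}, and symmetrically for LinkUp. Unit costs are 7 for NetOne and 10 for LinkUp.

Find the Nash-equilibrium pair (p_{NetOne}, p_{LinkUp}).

NetOne's profit: π = (p_{NetOne} − 7)(129 − 3p_{NetOne} + 2p_{LinkUp}).
∂π/∂p_{NetOne} = 150 − 6p_{NetOne} + 2p_{LinkUp} = 0 ⇒ p_{NetOne} = 25 + (1/3)p_{LinkUp}.
Similarly p_{LinkUp} = 26.5 + (1/3)p_{NetOne}.
Solving the two reaction functions simultaneously: (1 − (1/3)(1/3))p_{NetOne} = 25 + (1/3)·26.5, so (8/9)p_{NetOne} = 203/6 and p_{NetOne} = 38.0625.
Then p_{LinkUp} = 26.5 + (1/3)·38.0625 = 39.1875.

38.0625, 39.1875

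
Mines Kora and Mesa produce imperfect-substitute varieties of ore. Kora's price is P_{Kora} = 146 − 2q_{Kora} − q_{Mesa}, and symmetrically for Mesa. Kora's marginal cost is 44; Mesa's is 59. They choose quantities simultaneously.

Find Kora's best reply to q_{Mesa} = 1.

25.25

Mine Kora's profit: π = q_{Kora}(146 − 2q_{Kora} − q_{Mesa}) − 44q_{Kora}.
∂π/∂q_{Kora} = 102 − 4q_{Kora} − q_{Mesa} = 0 ⇒ q_{Kora} = 25.5 − 0.25q_{Mesa}.
At q_{Mesa} = 1: q_{Kora} = 25.5 − 0.25·1 = 25.25.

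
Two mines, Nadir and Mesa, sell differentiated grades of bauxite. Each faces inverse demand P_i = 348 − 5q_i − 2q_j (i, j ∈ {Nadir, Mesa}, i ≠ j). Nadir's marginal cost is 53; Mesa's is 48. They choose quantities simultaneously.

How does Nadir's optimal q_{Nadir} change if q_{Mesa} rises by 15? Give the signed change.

Mine Nadir's profit: π = q_{Nadir}(348 − 5q_{Nadir} − 2q_{Mesa}) − 53q_{Nadir}.
∂π/∂q_{Nadir} = 295 − 10q_{Nadir} − 2q_{Mesa} = 0 ⇒ q_{Nadir} = 29.5 − 0.2q_{Mesa}.
The reaction-function slope is −0.2, so a 15-unit rise in q_{Mesa} moves q_{Nadir} by −0.2 × 15 = −3. Nadir's best response falls — the actions are strategic substitutes.

-3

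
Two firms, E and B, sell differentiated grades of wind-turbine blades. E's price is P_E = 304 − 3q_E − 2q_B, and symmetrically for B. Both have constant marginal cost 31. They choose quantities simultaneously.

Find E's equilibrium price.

133.375

Firm E's profit: π = q_E(304 − 3q_E − 2q_B) − 31q_E.
∂π/∂q_E = 273 − 6q_E − 2q_B = 0 ⇒ q_E = 45.5 − (1/3)q_B.
Setting q_E = q_B in the reaction function: q_E = 45.5 − (1/3)q_E, so q_E = 45.5 / (4/3) = 34.125.
P_E = 304 − 3·34.125 − 2·34.125 = 133.375.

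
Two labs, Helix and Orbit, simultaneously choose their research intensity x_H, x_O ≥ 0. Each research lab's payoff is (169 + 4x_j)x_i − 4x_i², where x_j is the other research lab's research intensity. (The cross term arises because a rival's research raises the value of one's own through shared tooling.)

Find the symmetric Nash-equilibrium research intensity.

Helix's payoff is (169 + 4x_O)x_H − 4x_H².
∂π/∂x_H = 169 + 4x_O − 8x_H = 0, so x_H = 21.125 + 0.5x_O.
Setting x_H = x_O in the reaction function: x_H = 21.125 + 0.5x_H, so x_H = 21.125 / 0.5 = 42.25.

42.25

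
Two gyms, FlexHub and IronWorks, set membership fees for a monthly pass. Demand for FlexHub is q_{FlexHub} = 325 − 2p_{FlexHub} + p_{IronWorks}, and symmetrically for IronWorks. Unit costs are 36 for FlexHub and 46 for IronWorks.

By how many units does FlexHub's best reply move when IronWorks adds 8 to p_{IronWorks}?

2

FlexHub's profit: π = (p_{FlexHub} − 36)(325 − 2p_{FlexHub} + p_{IronWorks}).
∂π/∂p_{FlexHub} = 397 − 4p_{FlexHub} + p_{IronWorks} = 0 ⇒ p_{FlexHub} = 99.25 + 0.25p_{IronWorks}.
The reaction-function slope is 0.25, so an 8-unit rise in p_{IronWorks} moves p_{FlexHub} by 0.25 × 8 = 2. FlexHub's best response rises — the actions are strategic complements.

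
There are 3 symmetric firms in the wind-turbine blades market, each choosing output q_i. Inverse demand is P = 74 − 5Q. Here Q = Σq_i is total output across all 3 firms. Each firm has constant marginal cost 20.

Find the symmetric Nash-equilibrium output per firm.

2.7

A representative firm's profit is π_i = q_i(74 − 5Q) − 20q_i, with Q = q_i + Σ_{j≠i} q_j.
First-order condition: 54 − 10q_i − 5Σ_{j≠i} q_j = 0.
With identical firms, set every q_j = q: then 54 − 10q − 10q = 0, i.e. q = 54/20 = 2.7.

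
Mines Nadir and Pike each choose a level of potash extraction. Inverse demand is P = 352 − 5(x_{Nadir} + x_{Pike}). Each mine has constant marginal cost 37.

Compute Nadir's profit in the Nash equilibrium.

2205

Mine Nadir's profit: π = x_{Nadir}(352 − 5(x_{Nadir} + x_{Pike})) − 37x_{Nadir}.
∂π/∂x_{Nadir} = 315 − 10x_{Nadir} − 5x_{Pike} = 0, so x_{Nadir} = 31.5 − 0.5x_{Pike}.
By symmetry x_{Pike} = x_{Nadir}; substituting into the reaction function, 1.5x_{Nadir} = 31.5 and x_{Nadir} = 21.
Price P = 352 − 5·42 = 142.
Nadir's profit: (142 − 37)·21 = 2205.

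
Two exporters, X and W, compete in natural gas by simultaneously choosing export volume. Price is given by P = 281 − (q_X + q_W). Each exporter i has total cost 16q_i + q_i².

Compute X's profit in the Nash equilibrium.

Exporter X's profit: π = q_X(281 − (q_X + q_W)) − 16q_X − q_X².
∂π/∂q_X = 265 − 4q_X − q_W = 0, so q_X = 66.25 − 0.25q_W.
By symmetry q_W = q_X; substituting into the reaction function, 1.25q_X = 66.25 and q_X = 53.
Price P = 281 − 106 = 175.
X's profit: (175 − 16)·53 − (53)² = 5618.

5618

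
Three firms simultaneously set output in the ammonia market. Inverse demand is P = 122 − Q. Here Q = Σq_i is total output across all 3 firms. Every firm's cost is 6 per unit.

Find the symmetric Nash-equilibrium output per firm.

A representative firm's profit is π_i = q_i(122 − Q) − 6q_i, with Q = q_i + Σ_{j≠i} q_j.
First-order condition: 116 − 2q_i − Σ_{j≠i} q_j = 0.
In a symmetric equilibrium every firm chooses the same q, so Σ_{j≠i} q_j = 2q. The condition becomes 116 − 4q = 0, giving q = 116/4 = 29.

29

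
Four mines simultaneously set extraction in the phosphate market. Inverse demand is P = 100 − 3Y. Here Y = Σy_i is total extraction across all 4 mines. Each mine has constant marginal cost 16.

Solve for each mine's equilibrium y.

5.6

A representative mine's profit is π_i = y_i(100 − 3Y) − 16y_i, with Y = y_i + Σ_{j≠i} y_j.
First-order condition: 84 − 6y_i − 3Σ_{j≠i} y_j = 0.
In a symmetric equilibrium every mine chooses the same y, so Σ_{j≠i} y_j = 3y. The condition becomes 84 − 15y = 0, giving y = 84/15 = 5.6.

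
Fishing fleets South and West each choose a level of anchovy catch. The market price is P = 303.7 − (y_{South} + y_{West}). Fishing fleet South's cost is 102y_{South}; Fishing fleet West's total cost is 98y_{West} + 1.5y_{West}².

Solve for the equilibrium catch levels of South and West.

Fishing fleet South's profit: π = y_{South}(303.7 − (y_{South} + y_{West})) − 102y_{South}.
∂π/∂y_{South} = 201.7 − 2y_{South} − y_{West} = 0, so y_{South} = 100.85 − 0.5y_{West}.
For West: ∂π/∂y_{West} = 205.7 − 5y_{West} − y_{South} = 0 ⇒ y_{West} = 41.14 − 0.2y_{South}.
Substituting the second reaction function into the first: y_{South} = 100.85 − 0.5(41.14 − 0.2y_{South}), which gives 0.9y_{South} = 80.28 ⇒ y_{South} = 89.2.
Then y_{West} = 41.14 − 0.2·89.2 = 23.3.

89.2, 23.3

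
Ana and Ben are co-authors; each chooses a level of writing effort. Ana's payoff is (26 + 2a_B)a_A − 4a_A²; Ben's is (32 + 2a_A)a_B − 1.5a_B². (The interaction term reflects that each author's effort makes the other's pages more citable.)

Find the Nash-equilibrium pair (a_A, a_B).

Expanding Ana's payoff: 26a_A + 2a_Ba_A − 4a_A².
∂π/∂a_A = 26 + 2a_B − 8a_A = 0, so a_A = 3.25 + 0.25a_B.
Likewise for Ben: a_B = 32/3 + (2/3)a_A.
Solving the two reaction functions simultaneously: (1 − (0.25)(2/3))a_A = 3.25 + 0.25·(32/3), so (5/6)a_A = 71/12 and a_A = 7.1.
Then a_B = 32/3 + (2/3)·7.1 = 15.4.

7.1, 15.4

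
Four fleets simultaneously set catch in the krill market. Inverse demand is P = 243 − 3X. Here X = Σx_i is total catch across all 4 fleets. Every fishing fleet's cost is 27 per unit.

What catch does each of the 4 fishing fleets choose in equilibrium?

14.4

A representative fishing fleet's profit is π_i = x_i(243 − 3X) − 27x_i, with X = x_i + Σ_{j≠i} x_j.
First-order condition: 216 − 6x_i − 3Σ_{j≠i} x_j = 0.
With identical fishing fleets, set every x_j = x: then 216 − 6x − 9x = 0, i.e. x = 216/15 = 14.4.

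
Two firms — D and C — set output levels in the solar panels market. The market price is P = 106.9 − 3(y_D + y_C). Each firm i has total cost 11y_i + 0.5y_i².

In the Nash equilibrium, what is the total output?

19.18

Firm D's profit: π = y_D(106.9 − 3(y_D + y_C)) − 11y_D − 0.5y_D².
∂π/∂y_D = 95.9 − 7y_D − 3y_C = 0, so y_D = 13.7 − (3/7)y_C.
The game is symmetric, so in equilibrium y_C = y_D: the reaction function gives (10/7)y_D = 13.7, hence y_D = 9.59.
Total output: 9.59 + 9.59 = 19.18.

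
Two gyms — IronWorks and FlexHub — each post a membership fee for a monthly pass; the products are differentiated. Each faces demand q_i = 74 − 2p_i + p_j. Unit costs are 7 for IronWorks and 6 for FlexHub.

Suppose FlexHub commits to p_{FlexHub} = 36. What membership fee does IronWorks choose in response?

IronWorks's profit: π = (p_{IronWorks} − 7)(74 − 2p_{IronWorks} + p_{FlexHub}).
∂π/∂p_{IronWorks} = 88 − 4p_{IronWorks} + p_{FlexHub} = 0 ⇒ p_{IronWorks} = 22 + 0.25p_{FlexHub}.
At p_{FlexHub} = 36: p_{IronWorks} = 22 + 0.25·36 = 31.

31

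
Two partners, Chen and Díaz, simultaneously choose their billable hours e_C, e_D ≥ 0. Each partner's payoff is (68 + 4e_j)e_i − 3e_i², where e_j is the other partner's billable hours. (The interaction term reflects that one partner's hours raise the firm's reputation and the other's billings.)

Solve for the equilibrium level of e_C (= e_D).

Chen's payoff is (68 + 4e_D)e_C − 3e_C².
∂π/∂e_C = 68 + 4e_D − 6e_C = 0, so e_C = 34/3 + (2/3)e_D.
Setting e_C = e_D in the reaction function: e_C = 34/3 + (2/3)e_C, so e_C = (34/3) / (1/3) = 34.

34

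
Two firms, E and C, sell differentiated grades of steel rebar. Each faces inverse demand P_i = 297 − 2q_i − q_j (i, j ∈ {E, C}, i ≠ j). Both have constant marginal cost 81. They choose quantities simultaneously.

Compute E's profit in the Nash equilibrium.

Firm E's profit: π = q_E(297 − 2q_E − q_C) − 81q_E.
∂π/∂q_E = 216 − 4q_E − q_C = 0 ⇒ q_E = 54 − 0.25q_C.
By symmetry q_C = q_E; substituting into the reaction function, 1.25q_E = 54 and q_E = 43.2.
P_E = 297 − 2·43.2 − 43.2 = 167.4.
Profit = (167.4 − 81)·43.2 = 3732.48.

3732.48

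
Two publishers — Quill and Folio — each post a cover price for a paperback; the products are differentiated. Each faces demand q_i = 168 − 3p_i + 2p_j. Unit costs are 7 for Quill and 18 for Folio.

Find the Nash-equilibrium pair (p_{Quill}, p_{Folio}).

Quill's profit: π = (p_{Quill} − 7)(168 − 3p_{Quill} + 2p_{Folio}).
∂π/∂p_{Quill} = 189 − 6p_{Quill} + 2p_{Folio} = 0 ⇒ p_{Quill} = 31.5 + (1/3)p_{Folio}.
Similarly p_{Folio} = 37 + (1/3)p_{Quill}.
Substituting the second reaction function into the first: p_{Quill} = 31.5 + (1/3)(37 + (1/3)p_{Quill}), which gives (8/9)p_{Quill} = 263/6 ⇒ p_{Quill} = 49.3125.
Then p_{Folio} = 37 + (1/3)·49.3125 = 53.4375.

49.3125, 53.4375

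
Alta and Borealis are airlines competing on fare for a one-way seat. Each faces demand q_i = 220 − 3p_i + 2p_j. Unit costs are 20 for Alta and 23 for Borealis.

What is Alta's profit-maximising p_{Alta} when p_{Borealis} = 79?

Alta's profit: π = (p_{Alta} − 20)(220 − 3p_{Alta} + 2p_{Borealis}).
∂π/∂p_{Alta} = 280 − 6p_{Alta} + 2p_{Borealis} = 0 ⇒ p_{Alta} = 140/3 + (1/3)p_{Borealis}.
At p_{Borealis} = 79: p_{Alta} = 140/3 + (1/3)·79 = 73.

73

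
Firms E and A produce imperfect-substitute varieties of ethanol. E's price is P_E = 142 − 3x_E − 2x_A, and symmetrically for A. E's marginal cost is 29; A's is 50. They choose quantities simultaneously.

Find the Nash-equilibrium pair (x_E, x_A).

15.4375, 10.1875

Firm E's profit: π = x_E(142 − 3x_E − 2x_A) − 29x_E.
∂π/∂x_E = 113 − 6x_E − 2x_A = 0 ⇒ x_E = 113/6 − (1/3)x_A.
Similarly x_A = 46/3 − (1/3)x_E.
Solving the two reaction functions simultaneously: (1 − (−1/3)(−1/3))x_E = 113/6 − (1/3)·(46/3), so (8/9)x_E = 247/18 and x_E = 15.4375.
Then x_A = 46/3 − (1/3)·15.4375 = 10.1875.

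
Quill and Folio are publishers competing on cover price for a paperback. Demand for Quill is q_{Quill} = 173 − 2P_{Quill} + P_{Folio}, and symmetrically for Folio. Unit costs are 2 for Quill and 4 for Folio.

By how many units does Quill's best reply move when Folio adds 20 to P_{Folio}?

Quill's profit: π = (P_{Quill} − 2)(173 − 2P_{Quill} + P_{Folio}).
∂π/∂P_{Quill} = 177 − 4P_{Quill} + P_{Folio} = 0 ⇒ P_{Quill} = 44.25 + 0.25P_{Folio}.
The reaction-function slope is 0.25, so a 20-unit rise in P_{Folio} moves P_{Quill} by 0.25 × 20 = 5. Quill's best response rises — the actions are strategic complements.

5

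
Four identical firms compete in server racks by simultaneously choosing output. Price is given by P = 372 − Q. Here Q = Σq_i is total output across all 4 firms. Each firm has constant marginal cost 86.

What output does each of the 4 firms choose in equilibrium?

A representative firm's profit is π_i = q_i(372 − Q) − 86q_i, with Q = q_i + Σ_{j≠i} q_j.
First-order condition: 286 − 2q_i − Σ_{j≠i} q_j = 0.
With identical firms, set every q_j = q: then 286 − 2q − 3q = 0, i.e. q = 286/5 = 57.2.

57.2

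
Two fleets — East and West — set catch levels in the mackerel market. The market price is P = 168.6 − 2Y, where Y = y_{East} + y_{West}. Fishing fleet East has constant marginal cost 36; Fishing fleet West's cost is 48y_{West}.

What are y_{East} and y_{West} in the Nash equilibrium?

24.1, 18.1

Fishing fleet East's profit: π = y_{East}(168.6 − 2(y_{East} + y_{West})) − 36y_{East}.
∂π/∂y_{East} = 132.6 − 4y_{East} − 2y_{West} = 0, so y_{East} = 33.15 − 0.5y_{West}.
By the same steps for West: y_{West} = 30.15 − 0.5y_{East}.
Substituting the second reaction function into the first: y_{East} = 33.15 − 0.5(30.15 − 0.5y_{East}), which gives 0.75y_{East} = 18.075 ⇒ y_{East} = 24.1.
Then y_{West} = 30.15 − 0.5·24.1 = 18.1.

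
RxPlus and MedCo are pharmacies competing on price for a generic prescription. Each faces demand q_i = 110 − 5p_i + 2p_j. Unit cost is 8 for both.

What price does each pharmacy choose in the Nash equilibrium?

18.75

RxPlus's profit: π = (p_{RxPlus} − 8)(110 − 5p_{RxPlus} + 2p_{MedCo}).
∂π/∂p_{RxPlus} = 150 − 10p_{RxPlus} + 2p_{MedCo} = 0 ⇒ p_{RxPlus} = 15 + 0.2p_{MedCo}.
By symmetry p_{MedCo} = p_{RxPlus}; substituting into the reaction function, 0.8p_{RxPlus} = 15 and p_{RxPlus} = 18.75.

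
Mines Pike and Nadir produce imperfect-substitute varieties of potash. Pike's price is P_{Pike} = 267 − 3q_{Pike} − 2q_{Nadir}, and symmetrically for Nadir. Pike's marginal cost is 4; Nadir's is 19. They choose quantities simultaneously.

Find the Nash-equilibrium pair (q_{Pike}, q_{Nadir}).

33.8125, 30.0625

Mine Pike's profit: π = q_{Pike}(267 − 3q_{Pike} − 2q_{Nadir}) − 4q_{Pike}.
∂π/∂q_{Pike} = 263 − 6q_{Pike} − 2q_{Nadir} = 0 ⇒ q_{Pike} = 263/6 − (1/3)q_{Nadir}.
Similarly q_{Nadir} = 124/3 − (1/3)q_{Pike}.
Plugging q_{Nadir} into Pike's best response: q_{Pike} = 263/6 − (1/3)(124/3 − (1/3)q_{Pike}) ⇒ (8/9)q_{Pike} = 541/18, so q_{Pike} = 33.8125.
Then q_{Nadir} = 124/3 − (1/3)·33.8125 = 30.0625.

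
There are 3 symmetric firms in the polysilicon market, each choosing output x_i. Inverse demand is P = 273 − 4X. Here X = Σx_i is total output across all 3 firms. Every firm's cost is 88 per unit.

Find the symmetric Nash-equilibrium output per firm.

A representative firm's profit is π_i = x_i(273 − 4X) − 88x_i, with X = x_i + Σ_{j≠i} x_j.
First-order condition: 185 − 8x_i − 4Σ_{j≠i} x_j = 0.
With identical firms, set every x_j = x: then 185 − 8x − 8x = 0, i.e. x = 185/16 = 11.5625.

11.5625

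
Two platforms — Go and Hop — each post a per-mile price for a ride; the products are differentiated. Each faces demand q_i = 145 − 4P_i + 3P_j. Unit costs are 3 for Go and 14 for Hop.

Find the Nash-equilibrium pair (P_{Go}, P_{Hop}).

Go's profit: π = (P_{Go} − 3)(145 − 4P_{Go} + 3P_{Hop}).
∂π/∂P_{Go} = 157 − 8P_{Go} + 3P_{Hop} = 0 ⇒ P_{Go} = 19.625 + 0.375P_{Hop}.
Similarly P_{Hop} = 25.125 + 0.375P_{Go}.
Plugging P_{Hop} into Go's best response: P_{Go} = 19.625 + 0.375(25.125 + 0.375P_{Go}) ⇒ (55/64)P_{Go} = 1859/64, so P_{Go} = 33.8.
Then P_{Hop} = 25.125 + 0.375·33.8 = 37.8.

33.8, 37.8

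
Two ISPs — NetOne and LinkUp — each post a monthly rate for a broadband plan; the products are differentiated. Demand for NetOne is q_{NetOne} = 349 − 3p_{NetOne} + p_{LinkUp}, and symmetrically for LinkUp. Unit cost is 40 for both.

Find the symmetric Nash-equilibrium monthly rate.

NetOne's profit: π = (p_{NetOne} − 40)(349 − 3p_{NetOne} + p_{LinkUp}).
∂π/∂p_{NetOne} = 469 − 6p_{NetOne} + p_{LinkUp} = 0 ⇒ p_{NetOne} = 469/6 + (1/6)p_{LinkUp}.
By symmetry p_{LinkUp} = p_{NetOne}; substituting into the reaction function, (5/6)p_{NetOne} = 469/6 and p_{NetOne} = 93.8.

93.8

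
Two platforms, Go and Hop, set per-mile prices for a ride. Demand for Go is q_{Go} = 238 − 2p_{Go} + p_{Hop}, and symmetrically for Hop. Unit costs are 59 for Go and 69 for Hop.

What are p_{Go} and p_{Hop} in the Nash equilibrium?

120, 124

Go's profit: π = (p_{Go} − 59)(238 − 2p_{Go} + p_{Hop}).
∂π/∂p_{Go} = 356 − 4p_{Go} + p_{Hop} = 0 ⇒ p_{Go} = 89 + 0.25p_{Hop}.
Similarly p_{Hop} = 94 + 0.25p_{Go}.
Plugging p_{Hop} into Go's best response: p_{Go} = 89 + 0.25(94 + 0.25p_{Go}) ⇒ 0.9375p_{Go} = 112.5, so p_{Go} = 120.
Then p_{Hop} = 94 + 0.25·120 = 124.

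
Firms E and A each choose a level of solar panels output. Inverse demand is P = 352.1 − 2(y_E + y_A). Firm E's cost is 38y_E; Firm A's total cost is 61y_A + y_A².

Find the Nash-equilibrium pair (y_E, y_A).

65.12, 26.81

Firm E's profit: π = y_E(352.1 − 2(y_E + y_A)) − 38y_E.
∂π/∂y_E = 314.1 − 4y_E − 2y_A = 0, so y_E = 78.525 − 0.5y_A.
For A: ∂π/∂y_A = 291.1 − 6y_A − 2y_E = 0 ⇒ y_A = 2911/60 − (1/3)y_E.
Solving the two reaction functions simultaneously: (1 − (−0.5)(−1/3))y_E = 78.525 − 0.5·(2911/60), so (5/6)y_E = 814/15 and y_E = 65.12.
Then y_A = 2911/60 − (1/3)·65.12 = 26.81.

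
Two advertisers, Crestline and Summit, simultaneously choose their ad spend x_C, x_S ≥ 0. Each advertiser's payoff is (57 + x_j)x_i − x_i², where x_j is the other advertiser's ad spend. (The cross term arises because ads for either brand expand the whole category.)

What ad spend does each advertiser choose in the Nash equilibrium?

57

Crestline's payoff is (57 + x_S)x_C − x_C².
∂π/∂x_C = 57 + x_S − 2x_C = 0, so x_C = 28.5 + 0.5x_S.
The game is symmetric, so in equilibrium x_S = x_C: the reaction function gives 0.5x_C = 28.5, hence x_C = 57.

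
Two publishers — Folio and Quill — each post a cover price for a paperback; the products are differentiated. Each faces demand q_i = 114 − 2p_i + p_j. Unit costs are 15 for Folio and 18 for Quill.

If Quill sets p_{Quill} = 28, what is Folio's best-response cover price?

43

Folio's profit: π = (p_{Folio} − 15)(114 − 2p_{Folio} + p_{Quill}).
∂π/∂p_{Folio} = 144 − 4p_{Folio} + p_{Quill} = 0 ⇒ p_{Folio} = 36 + 0.25p_{Quill}.
At p_{Quill} = 28: p_{Folio} = 36 + 0.25·28 = 43.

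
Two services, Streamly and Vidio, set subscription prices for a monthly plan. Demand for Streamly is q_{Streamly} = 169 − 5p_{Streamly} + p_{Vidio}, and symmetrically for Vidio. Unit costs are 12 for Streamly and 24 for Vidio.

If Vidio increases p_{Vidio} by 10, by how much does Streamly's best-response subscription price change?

1

Streamly's profit: π = (p_{Streamly} − 12)(169 − 5p_{Streamly} + p_{Vidio}).
∂π/∂p_{Streamly} = 229 − 10p_{Streamly} + p_{Vidio} = 0 ⇒ p_{Streamly} = 22.9 + 0.1p_{Vidio}.
The reaction-function slope is 0.1, so a 10-unit rise in p_{Vidio} moves p_{Streamly} by 0.1 × 10 = 1. Streamly's best response rises — the actions are strategic complements.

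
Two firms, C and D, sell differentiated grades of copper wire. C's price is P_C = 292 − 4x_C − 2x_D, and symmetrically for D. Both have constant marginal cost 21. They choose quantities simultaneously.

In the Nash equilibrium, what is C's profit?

Firm C's profit: π = x_C(292 − 4x_C − 2x_D) − 21x_C.
∂π/∂x_C = 271 − 8x_C − 2x_D = 0 ⇒ x_C = 33.875 − 0.25x_D.
The game is symmetric, so in equilibrium x_D = x_C: the reaction function gives 1.25x_C = 33.875, hence x_C = 27.1.
P_C = 292 − 4·27.1 − 2·27.1 = 129.4.
Profit = (129.4 − 21)·27.1 = 2937.64.

2937.64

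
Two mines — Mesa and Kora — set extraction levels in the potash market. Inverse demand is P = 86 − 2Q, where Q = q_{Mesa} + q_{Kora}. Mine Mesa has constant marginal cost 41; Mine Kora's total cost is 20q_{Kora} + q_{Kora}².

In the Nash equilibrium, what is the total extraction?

Mine Mesa's profit: π = q_{Mesa}(86 − 2(q_{Mesa} + q_{Kora})) − 41q_{Mesa}.
∂π/∂q_{Mesa} = 45 − 4q_{Mesa} − 2q_{Kora} = 0, so q_{Mesa} = 11.25 − 0.5q_{Kora}.
For Kora: ∂π/∂q_{Kora} = 66 − 6q_{Kora} − 2q_{Mesa} = 0 ⇒ q_{Kora} = 11 − (1/3)q_{Mesa}.
Plugging q_{Kora} into Mesa's best response: q_{Mesa} = 11.25 − 0.5(11 − (1/3)q_{Mesa}) ⇒ (5/6)q_{Mesa} = 5.75, so q_{Mesa} = 6.9.
Then q_{Kora} = 11 − (1/3)·6.9 = 8.7.
Total extraction: 6.9 + 8.7 = 15.6.

15.6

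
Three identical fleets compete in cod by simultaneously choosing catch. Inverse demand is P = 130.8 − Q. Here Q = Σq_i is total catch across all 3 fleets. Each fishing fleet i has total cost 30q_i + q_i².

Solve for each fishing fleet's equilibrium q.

16.8

A representative fishing fleet's profit is π_i = q_i(130.8 − Q) − 30q_i − q_i², with Q = q_i + Σ_{j≠i} q_j.
First-order condition: 100.8 − 4q_i − Σ_{j≠i} q_j = 0.
Imposing symmetry (q_j = q for all j) turns Σ_{j≠i} q_j into 2q, so 100.8 = 6q and q = 16.8.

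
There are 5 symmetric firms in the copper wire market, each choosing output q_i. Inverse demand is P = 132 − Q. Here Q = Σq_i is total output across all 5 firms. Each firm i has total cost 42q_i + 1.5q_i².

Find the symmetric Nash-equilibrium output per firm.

A representative firm's profit is π_i = q_i(132 − Q) − 42q_i − 1.5q_i², with Q = q_i + Σ_{j≠i} q_j.
First-order condition: 90 − 5q_i − Σ_{j≠i} q_j = 0.
In a symmetric equilibrium every firm chooses the same q, so Σ_{j≠i} q_j = 4q. The condition becomes 90 − 9q = 0, giving q = 90/9 = 10.

10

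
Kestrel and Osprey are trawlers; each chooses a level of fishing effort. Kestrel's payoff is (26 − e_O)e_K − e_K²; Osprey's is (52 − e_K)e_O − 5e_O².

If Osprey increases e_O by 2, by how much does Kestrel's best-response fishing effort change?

-1

Expanding Kestrel's payoff: 26e_K − e_Oe_K − e_K².
∂π/∂e_K = 26 − e_O − 2e_K = 0, so e_K = 13 − 0.5e_O.
The reaction-function slope is −0.5, so a 2-unit rise in e_O moves e_K by −0.5 × 2 = −1. Kestrel's best response falls — the actions are strategic substitutes.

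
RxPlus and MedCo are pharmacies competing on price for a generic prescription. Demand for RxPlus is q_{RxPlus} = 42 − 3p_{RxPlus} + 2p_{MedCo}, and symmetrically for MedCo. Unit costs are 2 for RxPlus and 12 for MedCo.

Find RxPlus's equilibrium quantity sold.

RxPlus's profit: π = (p_{RxPlus} − 2)(42 − 3p_{RxPlus} + 2p_{MedCo}).
∂π/∂p_{RxPlus} = 48 − 6p_{RxPlus} + 2p_{MedCo} = 0 ⇒ p_{RxPlus} = 8 + (1/3)p_{MedCo}.
Similarly p_{MedCo} = 13 + (1/3)p_{RxPlus}.
Plugging p_{MedCo} into RxPlus's best response: p_{RxPlus} = 8 + (1/3)(13 + (1/3)p_{RxPlus}) ⇒ (8/9)p_{RxPlus} = 37/3, so p_{RxPlus} = 13.875.
Then p_{MedCo} = 13 + (1/3)·13.875 = 17.625.
q_{RxPlus} = 42 − 3·13.875 + 2·17.625 = 35.625.

35.625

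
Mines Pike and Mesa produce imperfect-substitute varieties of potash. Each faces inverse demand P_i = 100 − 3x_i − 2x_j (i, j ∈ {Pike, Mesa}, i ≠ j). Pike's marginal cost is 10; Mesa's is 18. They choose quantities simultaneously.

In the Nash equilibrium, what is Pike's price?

Mine Pike's profit: π = x_{Pike}(100 − 3x_{Pike} − 2x_{Mesa}) − 10x_{Pike}.
∂π/∂x_{Pike} = 90 − 6x_{Pike} − 2x_{Mesa} = 0 ⇒ x_{Pike} = 15 − (1/3)x_{Mesa}.
Similarly x_{Mesa} = 41/3 − (1/3)x_{Pike}.
Solving the two reaction functions simultaneously: (1 − (−1/3)(−1/3))x_{Pike} = 15 − (1/3)·(41/3), so (8/9)x_{Pike} = 94/9 and x_{Pike} = 11.75.
Then x_{Mesa} = 41/3 − (1/3)·11.75 = 9.75.
P_{Pike} = 100 − 3·11.75 − 2·9.75 = 45.25.

45.25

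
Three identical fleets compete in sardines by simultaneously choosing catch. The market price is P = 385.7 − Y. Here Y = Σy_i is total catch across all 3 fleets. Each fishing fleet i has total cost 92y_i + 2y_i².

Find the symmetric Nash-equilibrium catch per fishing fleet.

36.7125

A representative fishing fleet's profit is π_i = y_i(385.7 − Y) − 92y_i − 2y_i², with Y = y_i + Σ_{j≠i} y_j.
First-order condition: 293.7 − 6y_i − Σ_{j≠i} y_j = 0.
With identical fishing fleets, set every y_j = y: then 293.7 − 6y − 2y = 0, i.e. y = 293.7/8 = 36.7125.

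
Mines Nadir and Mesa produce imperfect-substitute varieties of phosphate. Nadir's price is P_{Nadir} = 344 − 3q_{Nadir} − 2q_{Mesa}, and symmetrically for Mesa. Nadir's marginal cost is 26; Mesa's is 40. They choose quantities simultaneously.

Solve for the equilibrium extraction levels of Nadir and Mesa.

40.625, 37.125

Mine Nadir's profit: π = q_{Nadir}(344 − 3q_{Nadir} − 2q_{Mesa}) − 26q_{Nadir}.
∂π/∂q_{Nadir} = 318 − 6q_{Nadir} − 2q_{Mesa} = 0 ⇒ q_{Nadir} = 53 − (1/3)q_{Mesa}.
Similarly q_{Mesa} = 152/3 − (1/3)q_{Nadir}.
Plugging q_{Mesa} into Nadir's best response: q_{Nadir} = 53 − (1/3)(152/3 − (1/3)q_{Nadir}) ⇒ (8/9)q_{Nadir} = 325/9, so q_{Nadir} = 40.625.
Then q_{Mesa} = 152/3 − (1/3)·40.625 = 37.125.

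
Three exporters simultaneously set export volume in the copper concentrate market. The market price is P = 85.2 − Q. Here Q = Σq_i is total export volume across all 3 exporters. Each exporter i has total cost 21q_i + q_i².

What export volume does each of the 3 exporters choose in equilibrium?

A representative exporter's profit is π_i = q_i(85.2 − Q) − 21q_i − q_i², with Q = q_i + Σ_{j≠i} q_j.
First-order condition: 64.2 − 4q_i − Σ_{j≠i} q_j = 0.
Imposing symmetry (q_j = q for all j) turns Σ_{j≠i} q_j into 2q, so 64.2 = 6q and q = 10.7.

10.7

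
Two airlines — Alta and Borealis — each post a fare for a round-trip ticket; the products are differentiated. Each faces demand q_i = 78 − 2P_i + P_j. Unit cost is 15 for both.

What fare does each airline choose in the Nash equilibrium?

36

Alta's profit: π = (P_{Alta} − 15)(78 − 2P_{Alta} + P_{Borealis}).
∂π/∂P_{Alta} = 108 − 4P_{Alta} + P_{Borealis} = 0 ⇒ P_{Alta} = 27 + 0.25P_{Borealis}.
By symmetry P_{Borealis} = P_{Alta}; substituting into the reaction function, 0.75P_{Alta} = 27 and P_{Alta} = 36.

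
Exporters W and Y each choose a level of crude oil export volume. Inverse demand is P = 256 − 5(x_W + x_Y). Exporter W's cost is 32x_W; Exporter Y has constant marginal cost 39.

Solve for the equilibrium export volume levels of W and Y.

15.4, 14

Exporter W's profit: π = x_W(256 − 5(x_W + x_Y)) − 32x_W.
∂π/∂x_W = 224 − 10x_W − 5x_Y = 0, so x_W = 22.4 − 0.5x_Y.
By the same steps for Y: x_Y = 21.7 − 0.5x_W.
Plugging x_Y into W's best response: x_W = 22.4 − 0.5(21.7 − 0.5x_W) ⇒ 0.75x_W = 11.55, so x_W = 15.4.
Then x_Y = 21.7 − 0.5·15.4 = 14.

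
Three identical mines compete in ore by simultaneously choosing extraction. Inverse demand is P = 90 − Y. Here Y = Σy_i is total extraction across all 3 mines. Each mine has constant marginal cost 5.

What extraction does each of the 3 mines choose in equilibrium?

A representative mine's profit is π_i = y_i(90 − Y) − 5y_i, with Y = y_i + Σ_{j≠i} y_j.
First-order condition: 85 − 2y_i − Σ_{j≠i} y_j = 0.
With identical mines, set every y_j = y: then 85 − 2y − 2y = 0, i.e. y = 85/4 = 21.25.

21.25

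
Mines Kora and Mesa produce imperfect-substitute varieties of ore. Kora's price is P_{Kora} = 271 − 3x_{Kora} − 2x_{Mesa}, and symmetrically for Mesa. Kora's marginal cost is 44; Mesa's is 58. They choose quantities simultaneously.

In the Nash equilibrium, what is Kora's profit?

Mine Kora's profit: π = x_{Kora}(271 − 3x_{Kora} − 2x_{Mesa}) − 44x_{Kora}.
∂π/∂x_{Kora} = 227 − 6x_{Kora} − 2x_{Mesa} = 0 ⇒ x_{Kora} = 227/6 − (1/3)x_{Mesa}.
Similarly x_{Mesa} = 35.5 − (1/3)x_{Kora}.
Solving the two reaction functions simultaneously: (1 − (−1/3)(−1/3))x_{Kora} = 227/6 − (1/3)·35.5, so (8/9)x_{Kora} = 26 and x_{Kora} = 29.25.
Then x_{Mesa} = 35.5 − (1/3)·29.25 = 25.75.
P_{Kora} = 271 − 3·29.25 − 2·25.75 = 131.75.
Profit = (131.75 − 44)·29.25 = 2566.6875.

2566.6875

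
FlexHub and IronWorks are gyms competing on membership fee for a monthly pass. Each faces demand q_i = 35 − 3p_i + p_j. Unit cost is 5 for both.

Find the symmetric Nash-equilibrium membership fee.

10

FlexHub's profit: π = (p_{FlexHub} − 5)(35 − 3p_{FlexHub} + p_{IronWorks}).
∂π/∂p_{FlexHub} = 50 − 6p_{FlexHub} + p_{IronWorks} = 0 ⇒ p_{FlexHub} = 25/3 + (1/6)p_{IronWorks}.
By symmetry p_{IronWorks} = p_{FlexHub}; substituting into the reaction function, (5/6)p_{FlexHub} = 25/3 and p_{FlexHub} = 10.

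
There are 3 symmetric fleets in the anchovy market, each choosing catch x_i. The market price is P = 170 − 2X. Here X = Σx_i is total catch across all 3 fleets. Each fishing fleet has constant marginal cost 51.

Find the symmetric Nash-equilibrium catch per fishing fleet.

14.875

A representative fishing fleet's profit is π_i = x_i(170 − 2X) − 51x_i, with X = x_i + Σ_{j≠i} x_j.
First-order condition: 119 − 4x_i − 2Σ_{j≠i} x_j = 0.
In a symmetric equilibrium every fishing fleet chooses the same x, so Σ_{j≠i} x_j = 2x. The condition becomes 119 − 8x = 0, giving x = 119/8 = 14.875.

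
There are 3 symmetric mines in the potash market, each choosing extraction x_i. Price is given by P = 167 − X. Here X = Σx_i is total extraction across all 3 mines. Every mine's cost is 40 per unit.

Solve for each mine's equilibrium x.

A representative mine's profit is π_i = x_i(167 − X) − 40x_i, with X = x_i + Σ_{j≠i} x_j.
First-order condition: 127 − 2x_i − Σ_{j≠i} x_j = 0.
Imposing symmetry (x_j = x for all j) turns Σ_{j≠i} x_j into 2x, so 127 = 4x and x = 31.75.

31.75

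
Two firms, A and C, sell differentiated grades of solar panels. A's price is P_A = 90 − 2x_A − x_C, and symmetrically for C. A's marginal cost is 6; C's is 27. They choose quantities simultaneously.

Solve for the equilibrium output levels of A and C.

Firm A's profit: π = x_A(90 − 2x_A − x_C) − 6x_A.
∂π/∂x_A = 84 − 4x_A − x_C = 0 ⇒ x_A = 21 − 0.25x_C.
Similarly x_C = 15.75 − 0.25x_A.
Solving the two reaction functions simultaneously: (1 − (−0.25)(−0.25))x_A = 21 − 0.25·15.75, so 0.9375x_A = 17.0625 and x_A = 18.2.
Then x_C = 15.75 − 0.25·18.2 = 11.2.

18.2, 11.2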